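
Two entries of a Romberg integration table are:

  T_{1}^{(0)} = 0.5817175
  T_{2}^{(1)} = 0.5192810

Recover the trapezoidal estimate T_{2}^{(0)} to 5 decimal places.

0.53489

From T_{2}^{(1)} = (4·T_{2}^{(0)} − T_{1}^{(0)})/3, solve for T_{2}^{(0)}:
4·T_{2}^{(0)} = 3·0.5192810 + 0.5817175 = 2.1395605
T_{2}^{(0)} = 0.5348901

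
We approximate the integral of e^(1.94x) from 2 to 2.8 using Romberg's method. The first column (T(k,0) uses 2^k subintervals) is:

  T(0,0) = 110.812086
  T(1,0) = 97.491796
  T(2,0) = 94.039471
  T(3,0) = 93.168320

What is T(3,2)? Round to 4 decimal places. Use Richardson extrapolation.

Richardson extrapolation on the trapezoidal column (denominator 4−1=3):
T(2,1) = (4·94.039471 − 97.491796) / 3 = 92.888696
T(3,1) = 93.168320 + (93.168320 − 94.039471)/3 = 92.877936
T(3,2) = (16·92.877936 − 92.888696) / 15 = 92.877219

92.8772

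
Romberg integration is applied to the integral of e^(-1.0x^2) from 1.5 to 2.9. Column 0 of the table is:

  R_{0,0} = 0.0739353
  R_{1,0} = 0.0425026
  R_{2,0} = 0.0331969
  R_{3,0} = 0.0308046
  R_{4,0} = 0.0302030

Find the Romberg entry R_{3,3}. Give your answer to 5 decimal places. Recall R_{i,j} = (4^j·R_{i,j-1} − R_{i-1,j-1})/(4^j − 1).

0.03000

R_{1,1} = 0.0425026 + (0.0425026 − 0.0739353)/3 = 0.0320250
R_{2,1} = (4·0.0331969 − 0.0425026) / 3 = 0.0300950
R_{3,1} = (4·0.0308046 − 0.0331969) / 3 = 0.0300072
R_{2,2} = (16·0.0300950 − 0.0320250) / 15 = 0.0299663
R_{3,2} = 0.0300072 + (0.0300072 − 0.0300950)/15 = 0.0300013
R_{3,3} = (64·0.0300013 − 0.0299663) / 63 = 0.0300019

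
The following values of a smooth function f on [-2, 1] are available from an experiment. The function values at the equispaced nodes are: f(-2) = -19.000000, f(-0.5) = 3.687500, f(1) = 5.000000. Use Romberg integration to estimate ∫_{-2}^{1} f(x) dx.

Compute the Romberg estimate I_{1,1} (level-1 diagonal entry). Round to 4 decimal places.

I_{0,0} (trapezoid, 1 panel, h=3.0000): -21.000000
I_{1,0} (trapezoid, 2 panels, h=1.5000): -4.968750
I_{1,1} = -4.968750 + (-4.968750 − (-21.000000))/3 = 0.375000

0.3750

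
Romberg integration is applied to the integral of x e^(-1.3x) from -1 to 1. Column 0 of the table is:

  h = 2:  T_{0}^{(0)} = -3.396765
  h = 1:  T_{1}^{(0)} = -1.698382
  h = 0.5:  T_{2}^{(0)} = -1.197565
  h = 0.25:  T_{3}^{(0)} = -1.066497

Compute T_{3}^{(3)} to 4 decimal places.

-1.0223

T_{1}^{(1)} = -1.698382 + (-1.698382 − (-3.396765))/3 = -1.132254
T_{2}^{(1)} = (4·(-1.197565) − (-1.698382)) / 3 = -1.030626
T_{3}^{(1)} = (4·(-1.066497) − (-1.197565)) / 3 = -1.022808
T_{2}^{(2)} = (16·(-1.030626) − (-1.132254)) / 15 = -1.023851
T_{3}^{(2)} = -1.022808 + (-1.022808 − (-1.030626))/15 = -1.022287
T_{3}^{(3)} = -1.022287 + (-1.022287 − (-1.023851))/63 = -1.022262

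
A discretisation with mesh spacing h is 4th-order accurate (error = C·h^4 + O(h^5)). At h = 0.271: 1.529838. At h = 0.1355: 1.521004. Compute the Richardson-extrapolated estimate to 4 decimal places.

The leading error scales as h^4; refining by a factor of 2 reduces it by 2^4 = 16.
Extrapolated value = (16·A(h/2) − A(h)) / (16 − 1)
= (16·1.521004 − 1.529838) / 15
= 22.806226 / 15 = 1.520415

1.5204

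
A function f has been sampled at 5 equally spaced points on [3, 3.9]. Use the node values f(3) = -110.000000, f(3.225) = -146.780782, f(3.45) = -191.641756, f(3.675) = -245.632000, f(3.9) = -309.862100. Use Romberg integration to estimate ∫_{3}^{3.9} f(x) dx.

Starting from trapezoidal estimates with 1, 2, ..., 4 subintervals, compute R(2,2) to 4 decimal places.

-177.9594

R(0,0) (trapezoid, 1 panel, h=0.9000): -188.937945
R(1,0) (trapezoid, 2 panels, h=0.4500): -180.707763
R(2,0) (trapezoid, 4 panels, h=0.2250): -178.646757
R(1,1) = -180.707763 + (-180.707763 − (-188.937945))/3 = -177.964369
R(2,1) = -178.646757 + (-178.646757 − (-180.707763))/3 = -177.959755
R(2,2) = -177.959755 + (-177.959755 − (-177.964369))/15 = -177.959447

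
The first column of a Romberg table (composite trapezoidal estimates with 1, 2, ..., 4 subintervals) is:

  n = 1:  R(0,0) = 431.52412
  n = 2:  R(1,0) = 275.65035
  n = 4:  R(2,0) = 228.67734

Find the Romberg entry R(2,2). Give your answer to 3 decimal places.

212.308

Richardson extrapolation on the trapezoidal column (denominator 4−1=3):
R(1,1) = (4·275.65035 − 431.52412) / 3 = 223.69243
R(2,1) = (4·228.67734 − 275.65035) / 3 = 213.01967
R(2,2) = 213.01967 + (213.01967 − 223.69243)/15 = 212.30815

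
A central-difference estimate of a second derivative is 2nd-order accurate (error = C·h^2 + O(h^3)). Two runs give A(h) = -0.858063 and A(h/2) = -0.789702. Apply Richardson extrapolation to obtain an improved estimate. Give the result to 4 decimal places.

-0.7669

The leading error scales as h^2; refining by a factor of 2 reduces it by 2^2 = 4.
Extrapolated value = (4·A(h/2) − A(h)) / (4 − 1)
= (4·(-0.789702) − (-0.858063)) / 3
= -2.300745 / 3 = -0.766915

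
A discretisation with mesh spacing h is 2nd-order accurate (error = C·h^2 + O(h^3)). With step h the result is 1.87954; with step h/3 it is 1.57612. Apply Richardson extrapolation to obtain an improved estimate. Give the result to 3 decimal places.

1.538

The leading error scales as h^2; refining by a factor of 3 reduces it by 3^2 = 9.
Extrapolated value = (9·A(h/3) − A(h)) / (9 − 1)
= (9·1.57612 − 1.87954) / 8
= 12.30554 / 8 = 1.53819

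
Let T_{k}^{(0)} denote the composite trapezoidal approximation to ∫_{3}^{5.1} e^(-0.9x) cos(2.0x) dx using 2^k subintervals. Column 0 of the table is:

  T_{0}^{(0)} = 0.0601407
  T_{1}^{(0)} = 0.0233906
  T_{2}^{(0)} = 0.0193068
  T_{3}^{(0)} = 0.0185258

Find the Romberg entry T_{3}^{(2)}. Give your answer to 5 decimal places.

Richardson extrapolation on the trapezoidal column (denominator 4−1=3):
T_{2}^{(1)} = (4·0.0193068 − 0.0233906) / 3 = 0.0179455
T_{3}^{(1)} = (4·0.0185258 − 0.0193068) / 3 = 0.0182655
T_{3}^{(2)} = 0.0182655 + (0.0182655 − 0.0179455)/15 = 0.0182868

0.01829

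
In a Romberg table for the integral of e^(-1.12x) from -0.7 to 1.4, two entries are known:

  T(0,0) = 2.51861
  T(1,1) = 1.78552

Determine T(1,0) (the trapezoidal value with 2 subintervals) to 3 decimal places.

1.969

From T(1,1) = (4·T(1,0) − T(0,0))/3, solve for T(1,0):
4·T(1,0) = 3·1.78552 + 2.51861 = 7.87517
T(1,0) = 1.96879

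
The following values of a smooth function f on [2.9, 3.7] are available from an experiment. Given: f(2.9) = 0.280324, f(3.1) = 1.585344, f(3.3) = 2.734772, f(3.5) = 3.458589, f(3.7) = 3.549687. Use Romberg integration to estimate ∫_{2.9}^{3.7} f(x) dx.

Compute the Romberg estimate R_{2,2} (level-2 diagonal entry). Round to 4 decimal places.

R_{0,0} (trapezoid, 1 panel, h=0.8000): 1.532004
R_{1,0} (trapezoid, 2 panels, h=0.4000): 1.859911
R_{2,0} (trapezoid, 4 panels, h=0.2000): 1.938742
R_{1,1} = 1.859911 + (1.859911 − 1.532004)/3 = 1.969213
R_{2,1} = 1.938742 + (1.938742 − 1.859911)/3 = 1.965019
R_{2,2} = 1.965019 + (1.965019 − 1.969213)/15 = 1.964739

1.9647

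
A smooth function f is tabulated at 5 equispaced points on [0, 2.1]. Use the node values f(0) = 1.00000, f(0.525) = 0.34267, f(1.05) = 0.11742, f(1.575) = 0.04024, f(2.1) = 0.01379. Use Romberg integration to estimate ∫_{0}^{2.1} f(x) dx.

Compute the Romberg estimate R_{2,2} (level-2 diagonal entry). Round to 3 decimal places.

R_{0,0} (trapezoid, 1 panel, h=2.1000): 1.06448
R_{1,0} (trapezoid, 2 panels, h=1.0500): 0.65553
R_{2,0} (trapezoid, 4 panels, h=0.5250): 0.52879
R_{1,1} = 0.65553 + (0.65553 − 1.06448)/3 = 0.51921
R_{2,1} = 0.52879 + (0.52879 − 0.65553)/3 = 0.48654
R_{2,2} = 0.48654 + (0.48654 − 0.51921)/15 = 0.48436

0.484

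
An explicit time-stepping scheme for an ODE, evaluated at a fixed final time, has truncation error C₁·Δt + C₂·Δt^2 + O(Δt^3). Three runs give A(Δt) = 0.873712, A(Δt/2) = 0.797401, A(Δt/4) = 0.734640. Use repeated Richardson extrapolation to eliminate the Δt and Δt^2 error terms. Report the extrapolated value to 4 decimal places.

First eliminate the Δt term (factor 2^1 = 2):
  B₁ = (2·0.797401 − 0.873712)/1 = 0.721090
  B₂ = (2·0.734640 − 0.797401)/1 = 0.671879
Then eliminate the Δt^2 term (factor 2^2 = 4):
  (4·0.671879 − 0.721090)/3 = 0.655475

0.6555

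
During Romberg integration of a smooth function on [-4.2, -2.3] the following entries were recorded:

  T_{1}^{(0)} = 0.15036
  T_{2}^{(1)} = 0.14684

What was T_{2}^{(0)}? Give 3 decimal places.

0.148

From T_{2}^{(1)} = (4·T_{2}^{(0)} − T_{1}^{(0)})/3, solve for T_{2}^{(0)}:
4·T_{2}^{(0)} = 3·0.14684 + 0.15036 = 0.59088
T_{2}^{(0)} = 0.14772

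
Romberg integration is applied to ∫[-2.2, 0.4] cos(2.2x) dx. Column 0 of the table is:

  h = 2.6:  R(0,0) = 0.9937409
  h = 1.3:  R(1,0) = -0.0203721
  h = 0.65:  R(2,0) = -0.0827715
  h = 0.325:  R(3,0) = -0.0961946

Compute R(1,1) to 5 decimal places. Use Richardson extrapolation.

-0.35841

Richardson extrapolation on the trapezoidal column (denominator 4−1=3):
R(1,1) = -0.0203721 + (-0.0203721 − 0.9937409)/3 = -0.3584098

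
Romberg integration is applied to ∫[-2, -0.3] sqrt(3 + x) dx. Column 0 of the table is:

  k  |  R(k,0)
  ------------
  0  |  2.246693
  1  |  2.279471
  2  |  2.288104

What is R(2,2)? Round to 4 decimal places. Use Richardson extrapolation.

2.2910

R(1,1) = 2.279471 + (2.279471 − 2.246693)/3 = 2.290397
R(2,1) = 2.288104 + (2.288104 − 2.279471)/3 = 2.290982
R(2,2) = 2.290982 + (2.290982 − 2.290397)/15 = 2.291021
(Column j=1 coincides with Simpson's rule on the same nodes.)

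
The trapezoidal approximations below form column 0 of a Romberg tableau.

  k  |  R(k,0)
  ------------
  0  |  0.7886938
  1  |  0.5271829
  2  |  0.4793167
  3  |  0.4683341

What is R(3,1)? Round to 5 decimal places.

0.46467

Richardson extrapolation on the trapezoidal column (denominator 4−1=3):
R(3,1) = (4·0.4683341 − 0.4793167) / 3 = 0.4646732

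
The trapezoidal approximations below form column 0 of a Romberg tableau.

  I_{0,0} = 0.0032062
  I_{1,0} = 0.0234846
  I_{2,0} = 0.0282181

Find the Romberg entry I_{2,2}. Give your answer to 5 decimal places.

I_{1,1} = 0.0234846 + (0.0234846 − 0.0032062)/3 = 0.0302441
I_{2,1} = 0.0282181 + (0.0282181 − 0.0234846)/3 = 0.0297959
I_{2,2} = 0.0297959 + (0.0297959 − 0.0302441)/15 = 0.0297660

0.02977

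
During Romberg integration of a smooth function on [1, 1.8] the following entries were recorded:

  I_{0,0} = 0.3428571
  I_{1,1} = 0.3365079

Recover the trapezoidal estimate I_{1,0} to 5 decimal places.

From I_{1,1} = (4·I_{1,0} − I_{0,0})/3, solve for I_{1,0}:
4·I_{1,0} = 3·0.3365079 + 0.3428571 = 1.3523808
I_{1,0} = 0.3380952

0.33810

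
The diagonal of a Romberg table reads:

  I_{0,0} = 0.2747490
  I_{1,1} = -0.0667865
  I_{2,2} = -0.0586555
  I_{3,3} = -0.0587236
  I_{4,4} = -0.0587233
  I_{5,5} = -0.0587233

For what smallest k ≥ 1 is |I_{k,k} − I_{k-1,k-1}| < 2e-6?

|I_{1,1} − I_{0,0}| = 0.3415355 ≥ 2e-6
|I_{2,2} − I_{1,1}| = 0.0081310 ≥ 2e-6
|I_{3,3} − I_{2,2}| = 0.0000681 ≥ 2e-6
|I_{4,4} − I_{3,3}| = 0.0000003 < 2e-6

k = 4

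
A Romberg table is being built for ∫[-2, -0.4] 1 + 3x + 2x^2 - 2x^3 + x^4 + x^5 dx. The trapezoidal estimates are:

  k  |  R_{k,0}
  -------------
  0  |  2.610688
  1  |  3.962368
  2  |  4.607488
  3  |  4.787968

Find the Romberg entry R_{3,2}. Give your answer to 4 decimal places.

Richardson extrapolation on the trapezoidal column (denominator 4−1=3):
R_{2,1} = 4.607488 + (4.607488 − 3.962368)/3 = 4.822528
R_{3,1} = (4·4.787968 − 4.607488) / 3 = 4.848128
R_{3,2} = 4.848128 + (4.848128 − 4.822528)/15 = 4.849835

4.8498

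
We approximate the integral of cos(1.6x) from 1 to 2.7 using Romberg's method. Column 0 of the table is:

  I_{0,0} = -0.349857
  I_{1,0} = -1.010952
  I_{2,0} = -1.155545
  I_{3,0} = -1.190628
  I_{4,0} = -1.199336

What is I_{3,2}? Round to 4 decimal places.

-1.2022

Richardson extrapolation on the trapezoidal column (denominator 4−1=3):
I_{2,1} = (4·(-1.155545) − (-1.010952)) / 3 = -1.203743
I_{3,1} = (4·(-1.190628) − (-1.155545)) / 3 = -1.202322
I_{3,2} = (16·(-1.202322) − (-1.203743)) / 15 = -1.202227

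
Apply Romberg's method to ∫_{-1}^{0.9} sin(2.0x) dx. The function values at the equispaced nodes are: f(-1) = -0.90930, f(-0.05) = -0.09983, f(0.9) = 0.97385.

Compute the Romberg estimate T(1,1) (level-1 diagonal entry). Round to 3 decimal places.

T(0,0) (trapezoid, 1 panel, h=1.9000): 0.06132
T(1,0) (trapezoid, 2 panels, h=0.9500): -0.06418
T(1,1) = -0.06418 + (-0.06418 − 0.06132)/3 = -0.10601

-0.106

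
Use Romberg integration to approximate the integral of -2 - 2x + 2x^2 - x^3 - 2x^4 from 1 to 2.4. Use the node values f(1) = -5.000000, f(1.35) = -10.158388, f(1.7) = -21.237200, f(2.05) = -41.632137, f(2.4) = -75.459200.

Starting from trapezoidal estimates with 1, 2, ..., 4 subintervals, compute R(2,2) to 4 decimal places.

-38.5056

R(0,0) (trapezoid, 1 panel, h=1.4000): -56.321440
R(1,0) (trapezoid, 2 panels, h=0.7000): -43.026760
R(2,0) (trapezoid, 4 panels, h=0.3500): -39.640064
R(1,1) = -43.026760 + (-43.026760 − (-56.321440))/3 = -38.595200
R(2,1) = -39.640064 + (-39.640064 − (-43.026760))/3 = -38.511165
R(2,2) = -38.511165 + (-38.511165 − (-38.595200))/15 = -38.505563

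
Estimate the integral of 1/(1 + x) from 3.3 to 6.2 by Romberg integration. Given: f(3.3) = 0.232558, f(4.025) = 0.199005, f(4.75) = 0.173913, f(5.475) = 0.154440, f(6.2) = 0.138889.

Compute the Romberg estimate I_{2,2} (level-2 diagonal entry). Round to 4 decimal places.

0.5155

I_{0,0} (trapezoid, 1 panel, h=2.9000): 0.538598
I_{1,0} (trapezoid, 2 panels, h=1.4500): 0.521473
I_{2,0} (trapezoid, 4 panels, h=0.7250): 0.516984
I_{1,1} = 0.521473 + (0.521473 − 0.538598)/3 = 0.515765
I_{2,1} = 0.516984 + (0.516984 − 0.521473)/3 = 0.515488
I_{2,2} = 0.515488 + (0.515488 − 0.515765)/15 = 0.515470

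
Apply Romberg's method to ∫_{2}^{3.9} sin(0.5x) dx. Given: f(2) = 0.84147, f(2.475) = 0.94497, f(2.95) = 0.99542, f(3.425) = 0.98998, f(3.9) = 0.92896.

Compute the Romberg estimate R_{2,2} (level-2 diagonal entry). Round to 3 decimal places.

1.821

R_{0,0} (trapezoid, 1 panel, h=1.9000): 1.68191
R_{1,0} (trapezoid, 2 panels, h=0.9500): 1.78660
R_{2,0} (trapezoid, 4 panels, h=0.4750): 1.81240
R_{1,1} = 1.78660 + (1.78660 − 1.68191)/3 = 1.82150
R_{2,1} = 1.81240 + (1.81240 − 1.78660)/3 = 1.82100
R_{2,2} = 1.82100 + (1.82100 − 1.82150)/15 = 1.82097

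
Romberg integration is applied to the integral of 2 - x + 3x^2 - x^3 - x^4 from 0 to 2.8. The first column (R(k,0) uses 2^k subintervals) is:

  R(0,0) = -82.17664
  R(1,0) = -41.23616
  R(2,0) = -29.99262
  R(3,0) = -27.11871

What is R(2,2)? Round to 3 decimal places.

-26.155

R(1,1) = -41.23616 + (-41.23616 − (-82.17664))/3 = -27.58933
R(2,1) = (4·(-29.99262) − (-41.23616)) / 3 = -26.24477
R(2,2) = -26.24477 + (-26.24477 − (-27.58933))/15 = -26.15513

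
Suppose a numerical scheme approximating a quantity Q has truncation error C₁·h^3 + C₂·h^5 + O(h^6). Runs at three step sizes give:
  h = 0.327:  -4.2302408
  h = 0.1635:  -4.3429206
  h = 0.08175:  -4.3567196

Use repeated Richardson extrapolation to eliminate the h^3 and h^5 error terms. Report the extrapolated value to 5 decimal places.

-4.35868

First eliminate the h^3 term (factor 2^3 = 8):
  B₁ = (8·(-4.3429206) − (-4.2302408))/7 = -4.3590177
  B₂ = (8·(-4.3567196) − (-4.3429206))/7 = -4.3586909
Then eliminate the h^5 term (factor 2^5 = 32):
  (32·(-4.3586909) − (-4.3590177))/31 = -4.3586804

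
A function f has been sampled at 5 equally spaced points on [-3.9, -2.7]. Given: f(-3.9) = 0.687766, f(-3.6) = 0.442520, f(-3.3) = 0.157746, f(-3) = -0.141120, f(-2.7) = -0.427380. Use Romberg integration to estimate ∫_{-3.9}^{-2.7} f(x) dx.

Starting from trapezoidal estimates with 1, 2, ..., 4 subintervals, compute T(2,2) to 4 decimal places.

0.1781

T(0,0) (trapezoid, 1 panel, h=1.2000): 0.156232
T(1,0) (trapezoid, 2 panels, h=0.6000): 0.172763
T(2,0) (trapezoid, 4 panels, h=0.3000): 0.176802
T(1,1) = 0.172763 + (0.172763 − 0.156232)/3 = 0.178273
T(2,1) = 0.176802 + (0.176802 − 0.172763)/3 = 0.178148
T(2,2) = 0.178148 + (0.178148 − 0.178273)/15 = 0.178140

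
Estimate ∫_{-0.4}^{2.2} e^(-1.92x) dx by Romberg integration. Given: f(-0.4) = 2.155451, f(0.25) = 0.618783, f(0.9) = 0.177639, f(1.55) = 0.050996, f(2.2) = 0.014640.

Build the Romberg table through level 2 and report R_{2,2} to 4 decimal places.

R_{0,0} (trapezoid, 1 panel, h=2.6000): 2.821118
R_{1,0} (trapezoid, 2 panels, h=1.3000): 1.641490
R_{2,0} (trapezoid, 4 panels, h=0.6500): 1.256101
R_{1,1} = 1.641490 + (1.641490 − 2.821118)/3 = 1.248281
R_{2,1} = 1.256101 + (1.256101 − 1.641490)/3 = 1.127638
R_{2,2} = 1.127638 + (1.127638 − 1.248281)/15 = 1.119595

1.1196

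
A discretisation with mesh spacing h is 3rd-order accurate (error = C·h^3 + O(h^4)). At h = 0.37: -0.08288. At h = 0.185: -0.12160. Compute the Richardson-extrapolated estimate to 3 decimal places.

Extrapolated value = (8·A(h/2) − A(h)) / (8 − 1)
= (8·(-0.12160) − (-0.08288)) / 7
= -0.88992 / 7 = -0.12713

-0.127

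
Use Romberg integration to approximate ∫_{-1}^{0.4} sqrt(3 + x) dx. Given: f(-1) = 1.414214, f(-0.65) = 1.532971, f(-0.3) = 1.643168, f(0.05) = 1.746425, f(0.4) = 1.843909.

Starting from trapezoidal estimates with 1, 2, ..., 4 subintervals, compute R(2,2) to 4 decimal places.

R(0,0) (trapezoid, 1 panel, h=1.4000): 2.280686
R(1,0) (trapezoid, 2 panels, h=0.7000): 2.290561
R(2,0) (trapezoid, 4 panels, h=0.3500): 2.293069
R(1,1) = 2.290561 + (2.290561 − 2.280686)/3 = 2.293853
R(2,1) = 2.293069 + (2.293069 − 2.290561)/3 = 2.293905
R(2,2) = 2.293905 + (2.293905 − 2.293853)/15 = 2.293908

2.2939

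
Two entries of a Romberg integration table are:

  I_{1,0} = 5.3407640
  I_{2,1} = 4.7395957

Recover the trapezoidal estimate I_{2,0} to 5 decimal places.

4.88989

From I_{2,1} = (4·I_{2,0} − I_{1,0})/3, solve for I_{2,0}:
4·I_{2,0} = 3·4.7395957 + 5.3407640 = 19.5595511
I_{2,0} = 4.8898878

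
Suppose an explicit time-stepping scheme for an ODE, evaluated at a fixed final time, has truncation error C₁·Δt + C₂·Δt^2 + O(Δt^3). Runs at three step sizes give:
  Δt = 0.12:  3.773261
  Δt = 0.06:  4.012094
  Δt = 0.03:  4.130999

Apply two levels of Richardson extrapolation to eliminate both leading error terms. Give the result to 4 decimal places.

4.2496

First eliminate the Δt term (factor 2^1 = 2):
  B₁ = (2·4.012094 − 3.773261)/1 = 4.250927
  B₂ = (2·4.130999 − 4.012094)/1 = 4.249904
Then eliminate the Δt^2 term (factor 2^2 = 4):
  (4·4.249904 − 4.250927)/3 = 4.249563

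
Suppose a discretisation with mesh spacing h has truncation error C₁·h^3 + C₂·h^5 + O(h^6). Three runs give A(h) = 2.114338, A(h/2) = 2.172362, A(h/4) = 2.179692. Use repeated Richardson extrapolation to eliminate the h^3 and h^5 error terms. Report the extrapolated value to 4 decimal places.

2.1807

First eliminate the h^3 term (factor 2^3 = 8):
  B₁ = (8·2.172362 − 2.114338)/7 = 2.180651
  B₂ = (8·2.179692 − 2.172362)/7 = 2.180739
Then eliminate the h^5 term (factor 2^5 = 32):
  (32·2.180739 − 2.180651)/31 = 2.180742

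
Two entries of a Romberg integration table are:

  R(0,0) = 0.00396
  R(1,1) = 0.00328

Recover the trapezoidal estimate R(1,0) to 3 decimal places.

From R(1,1) = (4·R(1,0) − R(0,0))/3, solve for R(1,0):
4·R(1,0) = 3·0.00328 + 0.00396 = 0.01380
R(1,0) = 0.00345

0.003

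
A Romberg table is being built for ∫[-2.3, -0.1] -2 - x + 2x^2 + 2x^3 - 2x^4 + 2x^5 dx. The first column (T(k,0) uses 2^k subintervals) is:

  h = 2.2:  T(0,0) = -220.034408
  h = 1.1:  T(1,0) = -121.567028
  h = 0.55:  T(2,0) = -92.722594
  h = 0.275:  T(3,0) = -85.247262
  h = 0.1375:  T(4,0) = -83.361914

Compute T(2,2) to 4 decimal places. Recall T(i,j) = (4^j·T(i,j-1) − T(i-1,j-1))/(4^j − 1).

Richardson extrapolation on the trapezoidal column (denominator 4−1=3):
T(1,1) = -121.567028 + (-121.567028 − (-220.034408))/3 = -88.744568
T(2,1) = (4·(-92.722594) − (-121.567028)) / 3 = -83.107783
T(2,2) = -83.107783 + (-83.107783 − (-88.744568))/15 = -82.731997

-82.7320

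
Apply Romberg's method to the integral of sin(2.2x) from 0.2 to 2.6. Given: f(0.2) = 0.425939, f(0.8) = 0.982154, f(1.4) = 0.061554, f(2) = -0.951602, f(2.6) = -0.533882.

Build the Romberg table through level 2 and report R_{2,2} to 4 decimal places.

0.0256

R_{0,0} (trapezoid, 1 panel, h=2.4000): -0.129532
R_{1,0} (trapezoid, 2 panels, h=1.2000): 0.009099
R_{2,0} (trapezoid, 4 panels, h=0.6000): 0.022881
R_{1,1} = 0.009099 + (0.009099 − (-0.129532))/3 = 0.055309
R_{2,1} = 0.022881 + (0.022881 − 0.009099)/3 = 0.027475
R_{2,2} = 0.027475 + (0.027475 − 0.055309)/15 = 0.025619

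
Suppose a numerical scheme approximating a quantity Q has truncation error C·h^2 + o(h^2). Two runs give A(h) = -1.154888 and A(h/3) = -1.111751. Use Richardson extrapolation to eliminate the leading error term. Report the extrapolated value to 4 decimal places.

Extrapolated value = (9·A(h/3) − A(h)) / (9 − 1)
= (9·(-1.111751) − (-1.154888)) / 8
= -8.850871 / 8 = -1.106359

-1.1064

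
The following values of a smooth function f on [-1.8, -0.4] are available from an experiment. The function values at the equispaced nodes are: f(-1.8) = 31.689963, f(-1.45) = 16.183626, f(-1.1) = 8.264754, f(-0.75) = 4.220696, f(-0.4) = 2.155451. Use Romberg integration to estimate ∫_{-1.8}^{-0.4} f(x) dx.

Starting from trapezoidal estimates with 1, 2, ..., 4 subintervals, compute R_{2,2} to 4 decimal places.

R_{0,0} (trapezoid, 1 panel, h=1.4000): 23.691790
R_{1,0} (trapezoid, 2 panels, h=0.7000): 17.631223
R_{2,0} (trapezoid, 4 panels, h=0.3500): 15.957124
R_{1,1} = 17.631223 + (17.631223 − 23.691790)/3 = 15.611034
R_{2,1} = 15.957124 + (15.957124 − 17.631223)/3 = 15.399091
R_{2,2} = 15.399091 + (15.399091 − 15.611034)/15 = 15.384961

15.3850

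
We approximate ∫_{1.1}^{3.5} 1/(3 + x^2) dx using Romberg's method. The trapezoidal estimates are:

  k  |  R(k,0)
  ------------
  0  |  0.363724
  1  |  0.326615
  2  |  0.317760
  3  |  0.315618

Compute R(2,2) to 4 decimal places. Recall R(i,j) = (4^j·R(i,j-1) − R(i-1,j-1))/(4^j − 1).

0.3148

R(1,1) = 0.326615 + (0.326615 − 0.363724)/3 = 0.314245
R(2,1) = (4·0.317760 − 0.326615) / 3 = 0.314808
R(2,2) = (16·0.314808 − 0.314245) / 15 = 0.314846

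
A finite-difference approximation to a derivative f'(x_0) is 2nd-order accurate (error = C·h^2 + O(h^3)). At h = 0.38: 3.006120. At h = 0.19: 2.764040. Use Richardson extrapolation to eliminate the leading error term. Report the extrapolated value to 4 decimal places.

Extrapolated value = (4·A(h/2) − A(h)) / (4 − 1)
= (4·2.764040 − 3.006120) / 3
= 8.050040 / 3 = 2.683347

2.6833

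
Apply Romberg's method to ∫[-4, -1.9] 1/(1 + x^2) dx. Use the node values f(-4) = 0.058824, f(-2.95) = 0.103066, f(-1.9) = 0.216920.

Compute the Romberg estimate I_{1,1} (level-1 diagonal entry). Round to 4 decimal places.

0.2408

I_{0,0} (trapezoid, 1 panel, h=2.1000): 0.289531
I_{1,0} (trapezoid, 2 panels, h=1.0500): 0.252985
I_{1,1} = 0.252985 + (0.252985 − 0.289531)/3 = 0.240803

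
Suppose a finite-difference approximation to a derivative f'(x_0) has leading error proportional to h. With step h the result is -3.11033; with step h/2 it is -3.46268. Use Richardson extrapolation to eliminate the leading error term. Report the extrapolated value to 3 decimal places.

Extrapolated value = (2·A(h/2) − A(h)) / (2 − 1)
= (2·(-3.46268) − (-3.11033)) / 1
= -3.81503 / 1 = -3.81503

-3.815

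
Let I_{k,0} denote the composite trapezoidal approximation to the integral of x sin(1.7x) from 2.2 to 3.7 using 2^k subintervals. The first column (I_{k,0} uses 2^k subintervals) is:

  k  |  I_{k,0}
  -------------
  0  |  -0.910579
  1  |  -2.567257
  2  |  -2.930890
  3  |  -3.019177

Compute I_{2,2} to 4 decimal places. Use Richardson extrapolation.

-3.0476

Richardson extrapolation on the trapezoidal column (denominator 4−1=3):
I_{1,1} = -2.567257 + (-2.567257 − (-0.910579))/3 = -3.119483
I_{2,1} = -2.930890 + (-2.930890 − (-2.567257))/3 = -3.052101
I_{2,2} = -3.052101 + (-3.052101 − (-3.119483))/15 = -3.047609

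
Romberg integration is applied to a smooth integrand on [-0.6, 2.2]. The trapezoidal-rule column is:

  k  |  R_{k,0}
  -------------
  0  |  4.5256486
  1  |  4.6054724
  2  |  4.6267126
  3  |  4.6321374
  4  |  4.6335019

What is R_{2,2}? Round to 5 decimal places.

R_{1,1} = 4.6054724 + (4.6054724 − 4.5256486)/3 = 4.6320803
R_{2,1} = (4·4.6267126 − 4.6054724) / 3 = 4.6337927
R_{2,2} = (16·4.6337927 − 4.6320803) / 15 = 4.6339069

4.63391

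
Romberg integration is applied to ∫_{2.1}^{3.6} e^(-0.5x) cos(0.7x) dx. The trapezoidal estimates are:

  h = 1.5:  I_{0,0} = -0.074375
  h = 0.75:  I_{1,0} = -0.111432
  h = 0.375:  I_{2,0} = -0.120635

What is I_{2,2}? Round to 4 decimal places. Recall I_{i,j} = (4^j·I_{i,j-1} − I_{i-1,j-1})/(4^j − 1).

I_{1,1} = -0.111432 + (-0.111432 − (-0.074375))/3 = -0.123784
I_{2,1} = -0.120635 + (-0.120635 − (-0.111432))/3 = -0.123703
I_{2,2} = -0.123703 + (-0.123703 − (-0.123784))/15 = -0.123698

-0.1237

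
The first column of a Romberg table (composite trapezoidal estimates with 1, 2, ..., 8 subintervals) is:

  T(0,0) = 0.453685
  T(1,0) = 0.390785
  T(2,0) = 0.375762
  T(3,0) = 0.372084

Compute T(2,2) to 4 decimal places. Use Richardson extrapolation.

Richardson extrapolation on the trapezoidal column (denominator 4−1=3):
T(1,1) = (4·0.390785 − 0.453685) / 3 = 0.369818
T(2,1) = 0.375762 + (0.375762 − 0.390785)/3 = 0.370754
T(2,2) = (16·0.370754 − 0.369818) / 15 = 0.370816

0.3708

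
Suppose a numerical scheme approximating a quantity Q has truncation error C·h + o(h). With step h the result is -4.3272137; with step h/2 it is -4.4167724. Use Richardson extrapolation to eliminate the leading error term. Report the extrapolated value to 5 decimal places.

The leading error scales as h; refining by a factor of 2 reduces it by 2^1 = 2.
Extrapolated value = (2·A(h/2) − A(h)) / (2 − 1)
= (2·(-4.4167724) − (-4.3272137)) / 1
= -4.5063311 / 1 = -4.5063311

-4.50633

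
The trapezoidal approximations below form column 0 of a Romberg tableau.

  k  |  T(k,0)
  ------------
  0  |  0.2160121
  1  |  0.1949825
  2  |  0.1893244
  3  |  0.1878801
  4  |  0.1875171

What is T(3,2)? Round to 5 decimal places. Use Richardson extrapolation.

Richardson extrapolation on the trapezoidal column (denominator 4−1=3):
T(2,1) = 0.1893244 + (0.1893244 − 0.1949825)/3 = 0.1874384
T(3,1) = 0.1878801 + (0.1878801 − 0.1893244)/3 = 0.1873987
T(3,2) = (16·0.1873987 − 0.1874384) / 15 = 0.1873961

0.18740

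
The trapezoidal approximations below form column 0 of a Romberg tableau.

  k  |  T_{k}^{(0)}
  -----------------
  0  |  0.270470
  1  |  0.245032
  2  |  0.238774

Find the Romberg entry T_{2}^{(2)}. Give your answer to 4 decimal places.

0.2367

T_{1}^{(1)} = (4·0.245032 − 0.270470) / 3 = 0.236553
T_{2}^{(1)} = (4·0.238774 − 0.245032) / 3 = 0.236688
T_{2}^{(2)} = (16·0.236688 − 0.236553) / 15 = 0.236697
(Column j=1 coincides with Simpson's rule on the same nodes.)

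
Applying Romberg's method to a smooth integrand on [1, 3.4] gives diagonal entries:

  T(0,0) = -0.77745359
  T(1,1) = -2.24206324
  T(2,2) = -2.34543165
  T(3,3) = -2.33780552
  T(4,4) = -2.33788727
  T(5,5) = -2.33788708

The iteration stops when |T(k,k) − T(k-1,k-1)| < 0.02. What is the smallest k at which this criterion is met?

|T(1,1) − T(0,0)| = 1.46460965 ≥ 0.02
|T(2,2) − T(1,1)| = 0.10336841 ≥ 0.02
|T(3,3) − T(2,2)| = 0.00762613 < 0.02

k = 3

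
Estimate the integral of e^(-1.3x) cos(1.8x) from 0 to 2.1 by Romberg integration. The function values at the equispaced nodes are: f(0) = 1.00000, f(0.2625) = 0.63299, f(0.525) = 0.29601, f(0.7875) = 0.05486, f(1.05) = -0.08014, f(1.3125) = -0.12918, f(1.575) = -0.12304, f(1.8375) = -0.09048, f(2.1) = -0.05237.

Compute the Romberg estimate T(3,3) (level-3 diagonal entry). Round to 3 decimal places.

0.263

T(0,0) (trapezoid, 1 panel, h=2.1000): 0.99501
T(1,0) (trapezoid, 2 panels, h=1.0500): 0.41336
T(2,0) (trapezoid, 4 panels, h=0.5250): 0.29749
T(3,0) (trapezoid, 8 panels, h=0.2625): 0.27164
T(1,1) = 0.41336 + (0.41336 − 0.99501)/3 = 0.21948
T(2,1) = 0.29749 + (0.29749 − 0.41336)/3 = 0.25887
T(3,1) = 0.27164 + (0.27164 − 0.29749)/3 = 0.26302
T(2,2) = 0.25887 + (0.25887 − 0.21948)/15 = 0.26150
T(3,2) = 0.26302 + (0.26302 − 0.25887)/15 = 0.26330
T(3,3) = 0.26330 + (0.26330 − 0.26150)/63 = 0.26333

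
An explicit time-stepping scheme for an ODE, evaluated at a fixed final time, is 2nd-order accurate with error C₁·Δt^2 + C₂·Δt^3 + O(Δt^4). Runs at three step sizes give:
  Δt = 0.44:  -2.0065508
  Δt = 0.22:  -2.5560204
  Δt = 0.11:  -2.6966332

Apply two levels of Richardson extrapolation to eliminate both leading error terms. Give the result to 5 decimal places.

First eliminate the Δt^2 term (factor 2^2 = 4):
  B₁ = (4·(-2.5560204) − (-2.0065508))/3 = -2.7391769
  B₂ = (4·(-2.6966332) − (-2.5560204))/3 = -2.7435041
Then eliminate the Δt^3 term (factor 2^3 = 8):
  (8·(-2.7435041) − (-2.7391769))/7 = -2.7441223

-2.74412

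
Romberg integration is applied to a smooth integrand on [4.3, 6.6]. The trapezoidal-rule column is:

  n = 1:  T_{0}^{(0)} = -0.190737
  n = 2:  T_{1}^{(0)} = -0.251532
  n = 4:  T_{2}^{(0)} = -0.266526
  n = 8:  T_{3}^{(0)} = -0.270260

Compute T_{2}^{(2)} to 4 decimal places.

Richardson extrapolation on the trapezoidal column (denominator 4−1=3):
T_{1}^{(1)} = (4·(-0.251532) − (-0.190737)) / 3 = -0.271797
T_{2}^{(1)} = (4·(-0.266526) − (-0.251532)) / 3 = -0.271524
T_{2}^{(2)} = (16·(-0.271524) − (-0.271797)) / 15 = -0.271506

-0.2715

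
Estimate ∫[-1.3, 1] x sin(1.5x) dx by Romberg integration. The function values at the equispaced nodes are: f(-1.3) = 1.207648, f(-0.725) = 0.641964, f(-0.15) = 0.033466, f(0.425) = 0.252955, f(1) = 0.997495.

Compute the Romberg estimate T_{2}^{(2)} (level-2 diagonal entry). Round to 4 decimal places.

1.1366

T_{0}^{(0)} (trapezoid, 1 panel, h=2.3000): 2.535914
T_{1}^{(0)} (trapezoid, 2 panels, h=1.1500): 1.306443
T_{2}^{(0)} (trapezoid, 4 panels, h=0.5750): 1.167800
T_{1}^{(1)} = 1.306443 + (1.306443 − 2.535914)/3 = 0.896619
T_{2}^{(1)} = 1.167800 + (1.167800 − 1.306443)/3 = 1.121586
T_{2}^{(2)} = 1.121586 + (1.121586 − 0.896619)/15 = 1.136584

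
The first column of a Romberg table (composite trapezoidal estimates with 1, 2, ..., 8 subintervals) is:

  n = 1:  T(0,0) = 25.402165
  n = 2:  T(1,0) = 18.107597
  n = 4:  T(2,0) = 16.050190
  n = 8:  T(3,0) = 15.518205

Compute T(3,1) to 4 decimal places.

Richardson extrapolation on the trapezoidal column (denominator 4−1=3):
T(3,1) = 15.518205 + (15.518205 − 16.050190)/3 = 15.340877

15.3409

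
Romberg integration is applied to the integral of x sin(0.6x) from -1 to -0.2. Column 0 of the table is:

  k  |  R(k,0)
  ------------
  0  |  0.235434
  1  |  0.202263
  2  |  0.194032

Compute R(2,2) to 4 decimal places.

Richardson extrapolation on the trapezoidal column (denominator 4−1=3):
R(1,1) = 0.202263 + (0.202263 − 0.235434)/3 = 0.191206
R(2,1) = (4·0.194032 − 0.202263) / 3 = 0.191288
R(2,2) = 0.191288 + (0.191288 − 0.191206)/15 = 0.191293

0.1913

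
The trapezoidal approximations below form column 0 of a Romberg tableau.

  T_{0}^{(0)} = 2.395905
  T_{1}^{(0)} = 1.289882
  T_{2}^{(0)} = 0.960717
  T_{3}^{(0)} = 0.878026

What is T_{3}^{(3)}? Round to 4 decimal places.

T_{1}^{(1)} = (4·1.289882 − 2.395905) / 3 = 0.921208
T_{2}^{(1)} = (4·0.960717 − 1.289882) / 3 = 0.850995
T_{3}^{(1)} = 0.878026 + (0.878026 − 0.960717)/3 = 0.850462
T_{2}^{(2)} = 0.850995 + (0.850995 − 0.921208)/15 = 0.846314
T_{3}^{(2)} = 0.850462 + (0.850462 − 0.850995)/15 = 0.850426
T_{3}^{(3)} = (64·0.850426 − 0.846314) / 63 = 0.850491

0.8505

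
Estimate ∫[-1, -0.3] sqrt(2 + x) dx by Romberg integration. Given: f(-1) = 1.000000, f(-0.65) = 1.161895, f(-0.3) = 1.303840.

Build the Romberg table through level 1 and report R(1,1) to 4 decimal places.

0.8110

R(0,0) (trapezoid, 1 panel, h=0.7000): 0.806344
R(1,0) (trapezoid, 2 panels, h=0.3500): 0.809835
R(1,1) = 0.809835 + (0.809835 − 0.806344)/3 = 0.810999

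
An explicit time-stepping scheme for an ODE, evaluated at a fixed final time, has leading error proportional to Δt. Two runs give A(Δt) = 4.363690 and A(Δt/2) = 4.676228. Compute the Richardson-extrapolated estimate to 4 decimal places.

4.9888

The leading error scales as Δt; refining by a factor of 2 reduces it by 2^1 = 2.
Extrapolated value = (2·A(Δt/2) − A(Δt)) / (2 − 1)
= (2·4.676228 − 4.363690) / 1
= 4.988766 / 1 = 4.988766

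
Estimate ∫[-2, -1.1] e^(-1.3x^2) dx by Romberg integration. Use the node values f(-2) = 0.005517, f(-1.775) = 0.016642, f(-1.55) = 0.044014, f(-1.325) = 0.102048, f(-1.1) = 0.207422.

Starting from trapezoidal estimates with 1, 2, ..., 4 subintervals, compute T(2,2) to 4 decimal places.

T(0,0) (trapezoid, 1 panel, h=0.9000): 0.095823
T(1,0) (trapezoid, 2 panels, h=0.4500): 0.067718
T(2,0) (trapezoid, 4 panels, h=0.2250): 0.060564
T(1,1) = 0.067718 + (0.067718 − 0.095823)/3 = 0.058350
T(2,1) = 0.060564 + (0.060564 − 0.067718)/3 = 0.058179
T(2,2) = 0.058179 + (0.058179 − 0.058350)/15 = 0.058168

0.0582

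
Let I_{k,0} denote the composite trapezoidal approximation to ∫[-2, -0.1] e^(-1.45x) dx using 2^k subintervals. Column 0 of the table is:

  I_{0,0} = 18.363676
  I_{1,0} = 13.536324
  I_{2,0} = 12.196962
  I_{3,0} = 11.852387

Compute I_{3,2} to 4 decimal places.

Richardson extrapolation on the trapezoidal column (denominator 4−1=3):
I_{2,1} = (4·12.196962 − 13.536324) / 3 = 11.750508
I_{3,1} = (4·11.852387 − 12.196962) / 3 = 11.737529
I_{3,2} = (16·11.737529 − 11.750508) / 15 = 11.736664

11.7367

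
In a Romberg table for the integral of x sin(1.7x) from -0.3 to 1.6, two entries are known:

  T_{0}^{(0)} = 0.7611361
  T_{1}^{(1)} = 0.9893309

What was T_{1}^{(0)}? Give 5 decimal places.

0.93228

From T_{1}^{(1)} = (4·T_{1}^{(0)} − T_{0}^{(0)})/3, solve for T_{1}^{(0)}:
4·T_{1}^{(0)} = 3·0.9893309 + 0.7611361 = 3.7291288
T_{1}^{(0)} = 0.9322822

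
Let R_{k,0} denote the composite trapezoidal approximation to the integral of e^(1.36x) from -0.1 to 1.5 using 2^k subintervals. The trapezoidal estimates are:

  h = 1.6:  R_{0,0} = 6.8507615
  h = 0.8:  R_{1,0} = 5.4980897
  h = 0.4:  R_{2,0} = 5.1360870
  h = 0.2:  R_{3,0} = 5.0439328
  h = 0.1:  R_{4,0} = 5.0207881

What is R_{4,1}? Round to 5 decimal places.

Richardson extrapolation on the trapezoidal column (denominator 4−1=3):
R_{4,1} = 5.0207881 + (5.0207881 − 5.0439328)/3 = 5.0130732

5.01307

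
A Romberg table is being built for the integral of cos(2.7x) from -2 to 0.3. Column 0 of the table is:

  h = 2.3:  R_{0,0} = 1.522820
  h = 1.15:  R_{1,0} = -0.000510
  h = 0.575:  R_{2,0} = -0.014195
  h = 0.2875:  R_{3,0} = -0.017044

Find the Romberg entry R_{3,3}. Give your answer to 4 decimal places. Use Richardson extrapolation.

-0.0184

R_{1,1} = -0.000510 + (-0.000510 − 1.522820)/3 = -0.508287
R_{2,1} = (4·(-0.014195) − (-0.000510)) / 3 = -0.018757
R_{3,1} = (4·(-0.017044) − (-0.014195)) / 3 = -0.017994
R_{2,2} = -0.018757 + (-0.018757 − (-0.508287))/15 = 0.013878
R_{3,2} = -0.017994 + (-0.017994 − (-0.018757))/15 = -0.017943
R_{3,3} = (64·(-0.017943) − 0.013878) / 63 = -0.018448
(Column j=1 coincides with Simpson's rule on the same nodes.)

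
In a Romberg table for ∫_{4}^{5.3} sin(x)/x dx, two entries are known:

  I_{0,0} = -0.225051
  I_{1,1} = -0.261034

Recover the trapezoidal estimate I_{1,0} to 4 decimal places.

-0.2520

From I_{1,1} = (4·I_{1,0} − I_{0,0})/3, solve for I_{1,0}:
4·I_{1,0} = 3·(-0.261034) + (-0.225051) = -1.008153
I_{1,0} = -0.252038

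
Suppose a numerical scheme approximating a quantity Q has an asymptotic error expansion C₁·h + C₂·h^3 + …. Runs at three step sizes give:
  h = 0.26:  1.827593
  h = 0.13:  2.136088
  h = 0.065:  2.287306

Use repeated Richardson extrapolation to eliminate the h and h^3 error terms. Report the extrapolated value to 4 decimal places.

2.4377

First eliminate the h term (factor 2^1 = 2):
  B₁ = (2·2.136088 − 1.827593)/1 = 2.444583
  B₂ = (2·2.287306 − 2.136088)/1 = 2.438524
Then eliminate the h^3 term (factor 2^3 = 8):
  (8·2.438524 − 2.444583)/7 = 2.437658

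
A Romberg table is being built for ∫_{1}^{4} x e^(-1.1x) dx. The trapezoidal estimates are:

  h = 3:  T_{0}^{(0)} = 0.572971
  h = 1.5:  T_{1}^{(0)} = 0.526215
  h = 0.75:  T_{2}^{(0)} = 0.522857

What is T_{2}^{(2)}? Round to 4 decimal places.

0.5225

T_{1}^{(1)} = 0.526215 + (0.526215 − 0.572971)/3 = 0.510630
T_{2}^{(1)} = (4·0.522857 − 0.526215) / 3 = 0.521738
T_{2}^{(2)} = (16·0.521738 − 0.510630) / 15 = 0.522479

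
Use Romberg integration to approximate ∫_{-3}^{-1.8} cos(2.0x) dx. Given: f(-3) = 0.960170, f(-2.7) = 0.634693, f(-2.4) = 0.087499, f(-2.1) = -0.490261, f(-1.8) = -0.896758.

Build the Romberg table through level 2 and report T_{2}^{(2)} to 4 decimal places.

T_{0}^{(0)} (trapezoid, 1 panel, h=1.2000): 0.038047
T_{1}^{(0)} (trapezoid, 2 panels, h=0.6000): 0.071523
T_{2}^{(0)} (trapezoid, 4 panels, h=0.3000): 0.079091
T_{1}^{(1)} = 0.071523 + (0.071523 − 0.038047)/3 = 0.082682
T_{2}^{(1)} = 0.079091 + (0.079091 − 0.071523)/3 = 0.081614
T_{2}^{(2)} = 0.081614 + (0.081614 − 0.082682)/15 = 0.081543

0.0815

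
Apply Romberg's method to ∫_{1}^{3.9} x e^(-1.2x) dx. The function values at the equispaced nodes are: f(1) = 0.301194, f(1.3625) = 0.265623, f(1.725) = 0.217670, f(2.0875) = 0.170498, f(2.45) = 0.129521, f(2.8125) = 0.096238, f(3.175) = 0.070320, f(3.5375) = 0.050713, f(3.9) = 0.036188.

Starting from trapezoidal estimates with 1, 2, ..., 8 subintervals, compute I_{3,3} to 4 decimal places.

I_{0,0} (trapezoid, 1 panel, h=2.9000): 0.489204
I_{1,0} (trapezoid, 2 panels, h=1.4500): 0.432407
I_{2,0} (trapezoid, 4 panels, h=0.7250): 0.424996
I_{3,0} (trapezoid, 8 panels, h=0.3625): 0.423862
I_{1,1} = 0.432407 + (0.432407 − 0.489204)/3 = 0.413475
I_{2,1} = 0.424996 + (0.424996 − 0.432407)/3 = 0.422526
I_{3,1} = 0.423862 + (0.423862 − 0.424996)/3 = 0.423484
I_{2,2} = 0.422526 + (0.422526 − 0.413475)/15 = 0.423129
I_{3,2} = 0.423484 + (0.423484 − 0.422526)/15 = 0.423548
I_{3,3} = 0.423548 + (0.423548 − 0.423129)/63 = 0.423555

0.4236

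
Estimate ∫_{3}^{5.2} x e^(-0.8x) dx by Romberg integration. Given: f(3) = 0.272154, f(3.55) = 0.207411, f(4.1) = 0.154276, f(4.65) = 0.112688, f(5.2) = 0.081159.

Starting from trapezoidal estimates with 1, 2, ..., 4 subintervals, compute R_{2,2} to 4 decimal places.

R_{0,0} (trapezoid, 1 panel, h=2.2000): 0.388644
R_{1,0} (trapezoid, 2 panels, h=1.1000): 0.364026
R_{2,0} (trapezoid, 4 panels, h=0.5500): 0.358067
R_{1,1} = 0.364026 + (0.364026 − 0.388644)/3 = 0.355820
R_{2,1} = 0.358067 + (0.358067 − 0.364026)/3 = 0.356081
R_{2,2} = 0.356081 + (0.356081 − 0.355820)/15 = 0.356098

0.3561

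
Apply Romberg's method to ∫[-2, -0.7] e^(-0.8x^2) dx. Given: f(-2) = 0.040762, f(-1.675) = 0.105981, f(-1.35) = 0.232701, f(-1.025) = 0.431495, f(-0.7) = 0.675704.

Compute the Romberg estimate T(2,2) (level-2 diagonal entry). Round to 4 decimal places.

0.3612

T(0,0) (trapezoid, 1 panel, h=1.3000): 0.465703
T(1,0) (trapezoid, 2 panels, h=0.6500): 0.384107
T(2,0) (trapezoid, 4 panels, h=0.3250): 0.366733
T(1,1) = 0.384107 + (0.384107 − 0.465703)/3 = 0.356908
T(2,1) = 0.366733 + (0.366733 − 0.384107)/3 = 0.360942
T(2,2) = 0.360942 + (0.360942 − 0.356908)/15 = 0.361211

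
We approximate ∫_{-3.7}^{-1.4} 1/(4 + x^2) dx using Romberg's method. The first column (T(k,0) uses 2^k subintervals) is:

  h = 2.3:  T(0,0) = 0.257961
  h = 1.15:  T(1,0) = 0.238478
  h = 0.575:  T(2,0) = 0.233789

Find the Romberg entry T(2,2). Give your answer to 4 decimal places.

0.2322

Richardson extrapolation on the trapezoidal column (denominator 4−1=3):
T(1,1) = 0.238478 + (0.238478 − 0.257961)/3 = 0.231984
T(2,1) = 0.233789 + (0.233789 − 0.238478)/3 = 0.232226
T(2,2) = 0.232226 + (0.232226 − 0.231984)/15 = 0.232242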